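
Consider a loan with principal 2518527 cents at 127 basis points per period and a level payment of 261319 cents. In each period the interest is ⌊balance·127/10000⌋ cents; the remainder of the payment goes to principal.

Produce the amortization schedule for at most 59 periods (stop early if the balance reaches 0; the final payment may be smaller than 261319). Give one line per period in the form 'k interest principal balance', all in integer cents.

1 31985 229334 2289193
2 29072 232247 2056946
3 26123 235196 1821750
4 23136 238183 1583567
5 20111 241208 1342359
6 17047 244272 1098087
7 13945 247374 850713
8 10804 250515 600198
9 7622 253697 346501
10 4400 256919 89582
11 1137 89582 0

1. interest=⌊2518527·127/10000⌋=31985; principal=261319-31985=229334; balance=2518527-229334=2289193
2. interest=⌊2289193·127/10000⌋=29072; principal=261319-29072=232247; balance=2289193-232247=2056946
3. interest=⌊2056946·127/10000⌋=26123; principal=261319-26123=235196; balance=2056946-235196=1821750
4. interest=⌊1821750·127/10000⌋=23136; principal=261319-23136=238183; balance=1821750-238183=1583567
5. interest=⌊1583567·127/10000⌋=20111; principal=261319-20111=241208; balance=1583567-241208=1342359
6. interest=⌊1342359·127/10000⌋=17047; principal=261319-17047=244272; balance=1342359-244272=1098087
7. interest=⌊1098087·127/10000⌋=13945; principal=261319-13945=247374; balance=1098087-247374=850713
8. interest=⌊850713·127/10000⌋=10804; principal=261319-10804=250515; balance=850713-250515=600198
9. interest=⌊600198·127/10000⌋=7622; principal=261319-7622=253697; balance=600198-253697=346501
10. interest=⌊346501·127/10000⌋=4400; principal=261319-4400=256919; balance=346501-256919=89582
11. interest=⌊89582·127/10000⌋=1137; principal=min(261319-1137,89582)=89582; balance=89582-89582=0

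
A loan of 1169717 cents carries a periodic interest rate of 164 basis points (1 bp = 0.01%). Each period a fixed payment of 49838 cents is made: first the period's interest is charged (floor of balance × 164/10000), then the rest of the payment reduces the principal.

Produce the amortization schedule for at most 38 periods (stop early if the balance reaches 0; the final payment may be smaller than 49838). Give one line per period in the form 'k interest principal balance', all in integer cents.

1 19183 30655 1139062
2 18680 31158 1107904
3 18169 31669 1076235
4 17650 32188 1044047
5 17122 32716 1011331
6 16585 33253 978078
7 16040 33798 944280
8 15486 34352 909928
9 14922 34916 875012
10 14350 35488 839524
11 13768 36070 803454
12 13176 36662 766792
13 12575 37263 729529
14 11964 37874 691655
15 11343 38495 653160
16 10711 39127 614033
17 10070 39768 574265
18 9417 40421 533844
19 8755 41083 492761
20 8081 41757 451004
21 7396 42442 408562
22 6700 43138 365424
23 5992 43846 321578
24 5273 44565 277013
25 4543 45295 231718
26 3800 46038 185680
27 3045 46793 138887
28 2277 47561 91326
29 1497 48341 42985
30 704 42985 0

1. interest=⌊1169717·164/10000⌋=19183; principal=49838-19183=30655; balance=1169717-30655=1139062
2. interest=⌊1139062·164/10000⌋=18680; principal=49838-18680=31158; balance=1139062-31158=1107904
3. interest=⌊1107904·164/10000⌋=18169; principal=49838-18169=31669; balance=1107904-31669=1076235
4. interest=⌊1076235·164/10000⌋=17650; principal=49838-17650=32188; balance=1076235-32188=1044047
5. interest=⌊1044047·164/10000⌋=17122; principal=49838-17122=32716; balance=1044047-32716=1011331
6. interest=⌊1011331·164/10000⌋=16585; principal=49838-16585=33253; balance=1011331-33253=978078
7. interest=⌊978078·164/10000⌋=16040; principal=49838-16040=33798; balance=978078-33798=944280
8. interest=⌊944280·164/10000⌋=15486; principal=49838-15486=34352; balance=944280-34352=909928
9. interest=⌊909928·164/10000⌋=14922; principal=49838-14922=34916; balance=909928-34916=875012
10. interest=⌊875012·164/10000⌋=14350; principal=49838-14350=35488; balance=875012-35488=839524
11. interest=⌊839524·164/10000⌋=13768; principal=49838-13768=36070; balance=839524-36070=803454
12. interest=⌊803454·164/10000⌋=13176; principal=49838-13176=36662; balance=803454-36662=766792
13. interest=⌊766792·164/10000⌋=12575; principal=49838-12575=37263; balance=766792-37263=729529
14. interest=⌊729529·164/10000⌋=11964; principal=49838-11964=37874; balance=729529-37874=691655
15. interest=⌊691655·164/10000⌋=11343; principal=49838-11343=38495; balance=691655-38495=653160
16. interest=⌊653160·164/10000⌋=10711; principal=49838-10711=39127; balance=653160-39127=614033
17. interest=⌊614033·164/10000⌋=10070; principal=49838-10070=39768; balance=614033-39768=574265
18. interest=⌊574265·164/10000⌋=9417; principal=49838-9417=40421; balance=574265-40421=533844
19. interest=⌊533844·164/10000⌋=8755; principal=49838-8755=41083; balance=533844-41083=492761
20. interest=⌊492761·164/10000⌋=8081; principal=49838-8081=41757; balance=492761-41757=451004
21. interest=⌊451004·164/10000⌋=7396; principal=49838-7396=42442; balance=451004-42442=408562
22. interest=⌊408562·164/10000⌋=6700; principal=49838-6700=43138; balance=408562-43138=365424
23. interest=⌊365424·164/10000⌋=5992; principal=49838-5992=43846; balance=365424-43846=321578
24. interest=⌊321578·164/10000⌋=5273; principal=49838-5273=44565; balance=321578-44565=277013
25. interest=⌊277013·164/10000⌋=4543; principal=49838-4543=45295; balance=277013-45295=231718
26. interest=⌊231718·164/10000⌋=3800; principal=49838-3800=46038; balance=231718-46038=185680
27. interest=⌊185680·164/10000⌋=3045; principal=49838-3045=46793; balance=185680-46793=138887
28. interest=⌊138887·164/10000⌋=2277; principal=49838-2277=47561; balance=138887-47561=91326
29. interest=⌊91326·164/10000⌋=1497; principal=49838-1497=48341; balance=91326-48341=42985
30. interest=⌊42985·164/10000⌋=704; principal=min(49838-704,42985)=42985; balance=42985-42985=0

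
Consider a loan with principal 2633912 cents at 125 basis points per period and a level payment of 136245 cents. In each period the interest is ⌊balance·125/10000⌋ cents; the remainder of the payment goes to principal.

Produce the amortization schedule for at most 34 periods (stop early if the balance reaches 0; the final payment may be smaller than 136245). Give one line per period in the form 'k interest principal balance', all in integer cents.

1 32923 103322 2530590
2 31632 104613 2425977
3 30324 105921 2320056
4 29000 107245 2212811
5 27660 108585 2104226
6 26302 109943 1994283
7 24928 111317 1882966
8 23537 112708 1770258
9 22128 114117 1656141
10 20701 115544 1540597
11 19257 116988 1423609
12 17795 118450 1305159
13 16314 119931 1185228
14 14815 121430 1063798
15 13297 122948 940850
16 11760 124485 816365
17 10204 126041 690324
18 8629 127616 562708
19 7033 129212 433496
20 5418 130827 302669
21 3783 132462 170207
22 2127 134118 36089
23 451 36089 0

1. interest=⌊2633912·125/10000⌋=32923; principal=136245-32923=103322; balance=2633912-103322=2530590
2. interest=⌊2530590·125/10000⌋=31632; principal=136245-31632=104613; balance=2530590-104613=2425977
3. interest=⌊2425977·125/10000⌋=30324; principal=136245-30324=105921; balance=2425977-105921=2320056
4. interest=⌊2320056·125/10000⌋=29000; principal=136245-29000=107245; balance=2320056-107245=2212811
5. interest=⌊2212811·125/10000⌋=27660; principal=136245-27660=108585; balance=2212811-108585=2104226
6. interest=⌊2104226·125/10000⌋=26302; principal=136245-26302=109943; balance=2104226-109943=1994283
7. interest=⌊1994283·125/10000⌋=24928; principal=136245-24928=111317; balance=1994283-111317=1882966
8. interest=⌊1882966·125/10000⌋=23537; principal=136245-23537=112708; balance=1882966-112708=1770258
9. interest=⌊1770258·125/10000⌋=22128; principal=136245-22128=114117; balance=1770258-114117=1656141
10. interest=⌊1656141·125/10000⌋=20701; principal=136245-20701=115544; balance=1656141-115544=1540597
11. interest=⌊1540597·125/10000⌋=19257; principal=136245-19257=116988; balance=1540597-116988=1423609
12. interest=⌊1423609·125/10000⌋=17795; principal=136245-17795=118450; balance=1423609-118450=1305159
13. interest=⌊1305159·125/10000⌋=16314; principal=136245-16314=119931; balance=1305159-119931=1185228
14. interest=⌊1185228·125/10000⌋=14815; principal=136245-14815=121430; balance=1185228-121430=1063798
15. interest=⌊1063798·125/10000⌋=13297; principal=136245-13297=122948; balance=1063798-122948=940850
16. interest=⌊940850·125/10000⌋=11760; principal=136245-11760=124485; balance=940850-124485=816365
17. interest=⌊816365·125/10000⌋=10204; principal=136245-10204=126041; balance=816365-126041=690324
18. interest=⌊690324·125/10000⌋=8629; principal=136245-8629=127616; balance=690324-127616=562708
19. interest=⌊562708·125/10000⌋=7033; principal=136245-7033=129212; balance=562708-129212=433496
20. interest=⌊433496·125/10000⌋=5418; principal=136245-5418=130827; balance=433496-130827=302669
21. interest=⌊302669·125/10000⌋=3783; principal=136245-3783=132462; balance=302669-132462=170207
22. interest=⌊170207·125/10000⌋=2127; principal=136245-2127=134118; balance=170207-134118=36089
23. interest=⌊36089·125/10000⌋=451; principal=min(136245-451,36089)=36089; balance=36089-36089=0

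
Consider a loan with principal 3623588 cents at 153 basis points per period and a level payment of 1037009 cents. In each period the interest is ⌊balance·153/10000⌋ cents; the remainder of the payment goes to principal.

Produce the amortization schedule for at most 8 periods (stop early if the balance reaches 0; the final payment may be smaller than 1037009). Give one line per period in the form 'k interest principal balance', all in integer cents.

1 55440 981569 2642019
2 40422 996587 1645432
3 25175 1011834 633598
4 9694 633598 0

1. interest=⌊3623588·153/10000⌋=55440; principal=1037009-55440=981569; balance=3623588-981569=2642019
2. interest=⌊2642019·153/10000⌋=40422; principal=1037009-40422=996587; balance=2642019-996587=1645432
3. interest=⌊1645432·153/10000⌋=25175; principal=1037009-25175=1011834; balance=1645432-1011834=633598
4. interest=⌊633598·153/10000⌋=9694; principal=min(1037009-9694,633598)=633598; balance=633598-633598=0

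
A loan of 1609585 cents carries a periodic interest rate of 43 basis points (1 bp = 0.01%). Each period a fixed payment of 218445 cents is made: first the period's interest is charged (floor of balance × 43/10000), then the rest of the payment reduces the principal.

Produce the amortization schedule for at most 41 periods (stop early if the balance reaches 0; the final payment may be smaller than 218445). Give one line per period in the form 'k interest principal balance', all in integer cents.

1 6921 211524 1398061
2 6011 212434 1185627
3 5098 213347 972280
4 4180 214265 758015
5 3259 215186 542829
6 2334 216111 326718
7 1404 217041 109677
8 471 109677 0

1. interest=⌊1609585·43/10000⌋=6921; principal=218445-6921=211524; balance=1609585-211524=1398061
2. interest=⌊1398061·43/10000⌋=6011; principal=218445-6011=212434; balance=1398061-212434=1185627
3. interest=⌊1185627·43/10000⌋=5098; principal=218445-5098=213347; balance=1185627-213347=972280
4. interest=⌊972280·43/10000⌋=4180; principal=218445-4180=214265; balance=972280-214265=758015
5. interest=⌊758015·43/10000⌋=3259; principal=218445-3259=215186; balance=758015-215186=542829
6. interest=⌊542829·43/10000⌋=2334; principal=218445-2334=216111; balance=542829-216111=326718
7. interest=⌊326718·43/10000⌋=1404; principal=218445-1404=217041; balance=326718-217041=109677
8. interest=⌊109677·43/10000⌋=471; principal=min(218445-471,109677)=109677; balance=109677-109677=0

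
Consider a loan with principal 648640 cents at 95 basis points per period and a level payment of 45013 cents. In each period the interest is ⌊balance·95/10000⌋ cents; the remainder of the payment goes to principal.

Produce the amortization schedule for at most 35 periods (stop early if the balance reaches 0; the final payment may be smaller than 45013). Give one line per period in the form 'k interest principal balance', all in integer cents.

1. interest=⌊648640·95/10000⌋=6162; principal=45013-6162=38851; balance=648640-38851=609789
2. interest=⌊609789·95/10000⌋=5792; principal=45013-5792=39221; balance=609789-39221=570568
3. interest=⌊570568·95/10000⌋=5420; principal=45013-5420=39593; balance=570568-39593=530975
4. interest=⌊530975·95/10000⌋=5044; principal=45013-5044=39969; balance=530975-39969=491006
5. interest=⌊491006·95/10000⌋=4664; principal=45013-4664=40349; balance=491006-40349=450657
6. interest=⌊450657·95/10000⌋=4281; principal=45013-4281=40732; balance=450657-40732=409925
7. interest=⌊409925·95/10000⌋=3894; principal=45013-3894=41119; balance=409925-41119=368806
8. interest=⌊368806·95/10000⌋=3503; principal=45013-3503=41510; balance=368806-41510=327296
9. interest=⌊327296·95/10000⌋=3109; principal=45013-3109=41904; balance=327296-41904=285392
10. interest=⌊285392·95/10000⌋=2711; principal=45013-2711=42302; balance=285392-42302=243090
11. interest=⌊243090·95/10000⌋=2309; principal=45013-2309=42704; balance=243090-42704=200386
12. interest=⌊200386·95/10000⌋=1903; principal=45013-1903=43110; balance=200386-43110=157276
13. interest=⌊157276·95/10000⌋=1494; principal=45013-1494=43519; balance=157276-43519=113757
14. interest=⌊113757·95/10000⌋=1080; principal=45013-1080=43933; balance=113757-43933=69824
15. interest=⌊69824·95/10000⌋=663; principal=45013-663=44350; balance=69824-44350=25474
16. interest=⌊25474·95/10000⌋=242; principal=min(45013-242,25474)=25474; balance=25474-25474=0

1 6162 38851 609789
2 5792 39221 570568
3 5420 39593 530975
4 5044 39969 491006
5 4664 40349 450657
6 4281 40732 409925
7 3894 41119 368806
8 3503 41510 327296
9 3109 41904 285392
10 2711 42302 243090
11 2309 42704 200386
12 1903 43110 157276
13 1494 43519 113757
14 1080 43933 69824
15 663 44350 25474
16 242 25474 0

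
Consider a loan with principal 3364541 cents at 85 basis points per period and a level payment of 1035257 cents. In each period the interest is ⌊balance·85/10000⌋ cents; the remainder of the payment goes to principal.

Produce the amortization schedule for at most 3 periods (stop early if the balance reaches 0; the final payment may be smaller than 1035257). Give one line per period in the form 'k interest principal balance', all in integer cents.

1. interest=⌊3364541·85/10000⌋=28598; principal=1035257-28598=1006659; balance=3364541-1006659=2357882
2. interest=⌊2357882·85/10000⌋=20041; principal=1035257-20041=1015216; balance=2357882-1015216=1342666
3. interest=⌊1342666·85/10000⌋=11412; principal=1035257-11412=1023845; balance=1342666-1023845=318821

1 28598 1006659 2357882
2 20041 1015216 1342666
3 11412 1023845 318821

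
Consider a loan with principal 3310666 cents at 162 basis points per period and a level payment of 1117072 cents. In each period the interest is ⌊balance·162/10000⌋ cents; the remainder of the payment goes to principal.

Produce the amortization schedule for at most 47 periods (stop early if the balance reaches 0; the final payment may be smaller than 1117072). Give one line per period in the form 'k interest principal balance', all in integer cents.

1 53632 1063440 2247226
2 36405 1080667 1166559
3 18898 1098174 68385
4 1107 68385 0

1. interest=⌊3310666·162/10000⌋=53632; principal=1117072-53632=1063440; balance=3310666-1063440=2247226
2. interest=⌊2247226·162/10000⌋=36405; principal=1117072-36405=1080667; balance=2247226-1080667=1166559
3. interest=⌊1166559·162/10000⌋=18898; principal=1117072-18898=1098174; balance=1166559-1098174=68385
4. interest=⌊68385·162/10000⌋=1107; principal=min(1117072-1107,68385)=68385; balance=68385-68385=0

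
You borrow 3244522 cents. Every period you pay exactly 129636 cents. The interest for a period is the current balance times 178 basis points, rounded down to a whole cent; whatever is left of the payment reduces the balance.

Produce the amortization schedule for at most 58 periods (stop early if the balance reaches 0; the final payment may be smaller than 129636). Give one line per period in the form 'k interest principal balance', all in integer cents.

1 57752 71884 3172638
2 56472 73164 3099474
3 55170 74466 3025008
4 53845 75791 2949217
5 52496 77140 2872077
6 51122 78514 2793563
7 49725 79911 2713652
8 48303 81333 2632319
9 46855 82781 2549538
10 45381 84255 2465283
11 43882 85754 2379529
12 42355 87281 2292248
13 40802 88834 2203414
14 39220 90416 2112998
15 37611 92025 2020973
16 35973 93663 1927310
17 34306 95330 1831980
18 32609 97027 1734953
19 30882 98754 1636199
20 29124 100512 1535687
21 27335 102301 1433386
22 25514 104122 1329264
23 23660 105976 1223288
24 21774 107862 1115426
25 19854 109782 1005644
26 17900 111736 893908
27 15911 113725 780183
28 13887 115749 664434
29 11826 117810 546624
30 9729 119907 426717
31 7595 122041 304676
32 5423 124213 180463
33 3212 126424 54039
34 961 54039 0

1. interest=⌊3244522·178/10000⌋=57752; principal=129636-57752=71884; balance=3244522-71884=3172638
2. interest=⌊3172638·178/10000⌋=56472; principal=129636-56472=73164; balance=3172638-73164=3099474
3. interest=⌊3099474·178/10000⌋=55170; principal=129636-55170=74466; balance=3099474-74466=3025008
4. interest=⌊3025008·178/10000⌋=53845; principal=129636-53845=75791; balance=3025008-75791=2949217
5. interest=⌊2949217·178/10000⌋=52496; principal=129636-52496=77140; balance=2949217-77140=2872077
6. interest=⌊2872077·178/10000⌋=51122; principal=129636-51122=78514; balance=2872077-78514=2793563
7. interest=⌊2793563·178/10000⌋=49725; principal=129636-49725=79911; balance=2793563-79911=2713652
8. interest=⌊2713652·178/10000⌋=48303; principal=129636-48303=81333; balance=2713652-81333=2632319
9. interest=⌊2632319·178/10000⌋=46855; principal=129636-46855=82781; balance=2632319-82781=2549538
10. interest=⌊2549538·178/10000⌋=45381; principal=129636-45381=84255; balance=2549538-84255=2465283
11. interest=⌊2465283·178/10000⌋=43882; principal=129636-43882=85754; balance=2465283-85754=2379529
12. interest=⌊2379529·178/10000⌋=42355; principal=129636-42355=87281; balance=2379529-87281=2292248
13. interest=⌊2292248·178/10000⌋=40802; principal=129636-40802=88834; balance=2292248-88834=2203414
14. interest=⌊2203414·178/10000⌋=39220; principal=129636-39220=90416; balance=2203414-90416=2112998
15. interest=⌊2112998·178/10000⌋=37611; principal=129636-37611=92025; balance=2112998-92025=2020973
16. interest=⌊2020973·178/10000⌋=35973; principal=129636-35973=93663; balance=2020973-93663=1927310
17. interest=⌊1927310·178/10000⌋=34306; principal=129636-34306=95330; balance=1927310-95330=1831980
18. interest=⌊1831980·178/10000⌋=32609; principal=129636-32609=97027; balance=1831980-97027=1734953
19. interest=⌊1734953·178/10000⌋=30882; principal=129636-30882=98754; balance=1734953-98754=1636199
20. interest=⌊1636199·178/10000⌋=29124; principal=129636-29124=100512; balance=1636199-100512=1535687
21. interest=⌊1535687·178/10000⌋=27335; principal=129636-27335=102301; balance=1535687-102301=1433386
22. interest=⌊1433386·178/10000⌋=25514; principal=129636-25514=104122; balance=1433386-104122=1329264
23. interest=⌊1329264·178/10000⌋=23660; principal=129636-23660=105976; balance=1329264-105976=1223288
24. interest=⌊1223288·178/10000⌋=21774; principal=129636-21774=107862; balance=1223288-107862=1115426
25. interest=⌊1115426·178/10000⌋=19854; principal=129636-19854=109782; balance=1115426-109782=1005644
26. interest=⌊1005644·178/10000⌋=17900; principal=129636-17900=111736; balance=1005644-111736=893908
27. interest=⌊893908·178/10000⌋=15911; principal=129636-15911=113725; balance=893908-113725=780183
28. interest=⌊780183·178/10000⌋=13887; principal=129636-13887=115749; balance=780183-115749=664434
29. interest=⌊664434·178/10000⌋=11826; principal=129636-11826=117810; balance=664434-117810=546624
30. interest=⌊546624·178/10000⌋=9729; principal=129636-9729=119907; balance=546624-119907=426717
31. interest=⌊426717·178/10000⌋=7595; principal=129636-7595=122041; balance=426717-122041=304676
32. interest=⌊304676·178/10000⌋=5423; principal=129636-5423=124213; balance=304676-124213=180463
33. interest=⌊180463·178/10000⌋=3212; principal=129636-3212=126424; balance=180463-126424=54039
34. interest=⌊54039·178/10000⌋=961; principal=min(129636-961,54039)=54039; balance=54039-54039=0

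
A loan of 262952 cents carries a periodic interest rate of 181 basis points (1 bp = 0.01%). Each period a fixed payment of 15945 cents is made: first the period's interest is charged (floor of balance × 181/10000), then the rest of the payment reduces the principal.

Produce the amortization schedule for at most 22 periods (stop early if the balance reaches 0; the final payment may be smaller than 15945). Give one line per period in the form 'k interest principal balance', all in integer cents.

1. interest=⌊262952·181/10000⌋=4759; principal=15945-4759=11186; balance=262952-11186=251766
2. interest=⌊251766·181/10000⌋=4556; principal=15945-4556=11389; balance=251766-11389=240377
3. interest=⌊240377·181/10000⌋=4350; principal=15945-4350=11595; balance=240377-11595=228782
4. interest=⌊228782·181/10000⌋=4140; principal=15945-4140=11805; balance=228782-11805=216977
5. interest=⌊216977·181/10000⌋=3927; principal=15945-3927=12018; balance=216977-12018=204959
6. interest=⌊204959·181/10000⌋=3709; principal=15945-3709=12236; balance=204959-12236=192723
7. interest=⌊192723·181/10000⌋=3488; principal=15945-3488=12457; balance=192723-12457=180266
8. interest=⌊180266·181/10000⌋=3262; principal=15945-3262=12683; balance=180266-12683=167583
9. interest=⌊167583·181/10000⌋=3033; principal=15945-3033=12912; balance=167583-12912=154671
10. interest=⌊154671·181/10000⌋=2799; principal=15945-2799=13146; balance=154671-13146=141525
11. interest=⌊141525·181/10000⌋=2561; principal=15945-2561=13384; balance=141525-13384=128141
12. interest=⌊128141·181/10000⌋=2319; principal=15945-2319=13626; balance=128141-13626=114515
13. interest=⌊114515·181/10000⌋=2072; principal=15945-2072=13873; balance=114515-13873=100642
14. interest=⌊100642·181/10000⌋=1821; principal=15945-1821=14124; balance=100642-14124=86518
15. interest=⌊86518·181/10000⌋=1565; principal=15945-1565=14380; balance=86518-14380=72138
16. interest=⌊72138·181/10000⌋=1305; principal=15945-1305=14640; balance=72138-14640=57498
17. interest=⌊57498·181/10000⌋=1040; principal=15945-1040=14905; balance=57498-14905=42593
18. interest=⌊42593·181/10000⌋=770; principal=15945-770=15175; balance=42593-15175=27418
19. interest=⌊27418·181/10000⌋=496; principal=15945-496=15449; balance=27418-15449=11969
20. interest=⌊11969·181/10000⌋=216; principal=min(15945-216,11969)=11969; balance=11969-11969=0

1 4759 11186 251766
2 4556 11389 240377
3 4350 11595 228782
4 4140 11805 216977
5 3927 12018 204959
6 3709 12236 192723
7 3488 12457 180266
8 3262 12683 167583
9 3033 12912 154671
10 2799 13146 141525
11 2561 13384 128141
12 2319 13626 114515
13 2072 13873 100642
14 1821 14124 86518
15 1565 14380 72138
16 1305 14640 57498
17 1040 14905 42593
18 770 15175 27418
19 496 15449 11969
20 216 11969 0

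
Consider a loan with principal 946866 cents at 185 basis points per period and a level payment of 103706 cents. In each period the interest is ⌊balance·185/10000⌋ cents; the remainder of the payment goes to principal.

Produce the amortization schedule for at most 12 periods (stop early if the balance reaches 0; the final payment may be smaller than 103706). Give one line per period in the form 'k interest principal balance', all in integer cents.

1. interest=⌊946866·185/10000⌋=17517; principal=103706-17517=86189; balance=946866-86189=860677
2. interest=⌊860677·185/10000⌋=15922; principal=103706-15922=87784; balance=860677-87784=772893
3. interest=⌊772893·185/10000⌋=14298; principal=103706-14298=89408; balance=772893-89408=683485
4. interest=⌊683485·185/10000⌋=12644; principal=103706-12644=91062; balance=683485-91062=592423
5. interest=⌊592423·185/10000⌋=10959; principal=103706-10959=92747; balance=592423-92747=499676
6. interest=⌊499676·185/10000⌋=9244; principal=103706-9244=94462; balance=499676-94462=405214
7. interest=⌊405214·185/10000⌋=7496; principal=103706-7496=96210; balance=405214-96210=309004
8. interest=⌊309004·185/10000⌋=5716; principal=103706-5716=97990; balance=309004-97990=211014
9. interest=⌊211014·185/10000⌋=3903; principal=103706-3903=99803; balance=211014-99803=111211
10. interest=⌊111211·185/10000⌋=2057; principal=103706-2057=101649; balance=111211-101649=9562
11. interest=⌊9562·185/10000⌋=176; principal=min(103706-176,9562)=9562; balance=9562-9562=0

1 17517 86189 860677
2 15922 87784 772893
3 14298 89408 683485
4 12644 91062 592423
5 10959 92747 499676
6 9244 94462 405214
7 7496 96210 309004
8 5716 97990 211014
9 3903 99803 111211
10 2057 101649 9562
11 176 9562 0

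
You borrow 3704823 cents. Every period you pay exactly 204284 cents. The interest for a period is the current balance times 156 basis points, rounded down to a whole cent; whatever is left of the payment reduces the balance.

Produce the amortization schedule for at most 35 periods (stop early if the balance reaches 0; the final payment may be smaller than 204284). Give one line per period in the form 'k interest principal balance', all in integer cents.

1. interest=⌊3704823·156/10000⌋=57795; principal=204284-57795=146489; balance=3704823-146489=3558334
2. interest=⌊3558334·156/10000⌋=55510; principal=204284-55510=148774; balance=3558334-148774=3409560
3. interest=⌊3409560·156/10000⌋=53189; principal=204284-53189=151095; balance=3409560-151095=3258465
4. interest=⌊3258465·156/10000⌋=50832; principal=204284-50832=153452; balance=3258465-153452=3105013
5. interest=⌊3105013·156/10000⌋=48438; principal=204284-48438=155846; balance=3105013-155846=2949167
6. interest=⌊2949167·156/10000⌋=46007; principal=204284-46007=158277; balance=2949167-158277=2790890
7. interest=⌊2790890·156/10000⌋=43537; principal=204284-43537=160747; balance=2790890-160747=2630143
8. interest=⌊2630143·156/10000⌋=41030; principal=204284-41030=163254; balance=2630143-163254=2466889
9. interest=⌊2466889·156/10000⌋=38483; principal=204284-38483=165801; balance=2466889-165801=2301088
10. interest=⌊2301088·156/10000⌋=35896; principal=204284-35896=168388; balance=2301088-168388=2132700
11. interest=⌊2132700·156/10000⌋=33270; principal=204284-33270=171014; balance=2132700-171014=1961686
12. interest=⌊1961686·156/10000⌋=30602; principal=204284-30602=173682; balance=1961686-173682=1788004
13. interest=⌊1788004·156/10000⌋=27892; principal=204284-27892=176392; balance=1788004-176392=1611612
14. interest=⌊1611612·156/10000⌋=25141; principal=204284-25141=179143; balance=1611612-179143=1432469
15. interest=⌊1432469·156/10000⌋=22346; principal=204284-22346=181938; balance=1432469-181938=1250531
16. interest=⌊1250531·156/10000⌋=19508; principal=204284-19508=184776; balance=1250531-184776=1065755
17. interest=⌊1065755·156/10000⌋=16625; principal=204284-16625=187659; balance=1065755-187659=878096
18. interest=⌊878096·156/10000⌋=13698; principal=204284-13698=190586; balance=878096-190586=687510
19. interest=⌊687510·156/10000⌋=10725; principal=204284-10725=193559; balance=687510-193559=493951
20. interest=⌊493951·156/10000⌋=7705; principal=204284-7705=196579; balance=493951-196579=297372
21. interest=⌊297372·156/10000⌋=4639; principal=204284-4639=199645; balance=297372-199645=97727
22. interest=⌊97727·156/10000⌋=1524; principal=min(204284-1524,97727)=97727; balance=97727-97727=0

1 57795 146489 3558334
2 55510 148774 3409560
3 53189 151095 3258465
4 50832 153452 3105013
5 48438 155846 2949167
6 46007 158277 2790890
7 43537 160747 2630143
8 41030 163254 2466889
9 38483 165801 2301088
10 35896 168388 2132700
11 33270 171014 1961686
12 30602 173682 1788004
13 27892 176392 1611612
14 25141 179143 1432469
15 22346 181938 1250531
16 19508 184776 1065755
17 16625 187659 878096
18 13698 190586 687510
19 10725 193559 493951
20 7705 196579 297372
21 4639 199645 97727
22 1524 97727 0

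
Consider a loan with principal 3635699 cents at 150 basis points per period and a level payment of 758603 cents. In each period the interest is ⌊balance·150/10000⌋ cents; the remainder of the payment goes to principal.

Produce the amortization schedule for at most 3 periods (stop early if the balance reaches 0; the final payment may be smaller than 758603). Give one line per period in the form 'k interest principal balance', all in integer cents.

1. interest=⌊3635699·150/10000⌋=54535; principal=758603-54535=704068; balance=3635699-704068=2931631
2. interest=⌊2931631·150/10000⌋=43974; principal=758603-43974=714629; balance=2931631-714629=2217002
3. interest=⌊2217002·150/10000⌋=33255; principal=758603-33255=725348; balance=2217002-725348=1491654

1 54535 704068 2931631
2 43974 714629 2217002
3 33255 725348 1491654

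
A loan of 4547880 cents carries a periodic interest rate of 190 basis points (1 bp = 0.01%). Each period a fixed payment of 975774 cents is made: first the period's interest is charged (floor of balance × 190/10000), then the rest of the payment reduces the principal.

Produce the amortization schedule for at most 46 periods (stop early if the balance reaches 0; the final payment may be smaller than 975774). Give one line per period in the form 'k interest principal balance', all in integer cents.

1 86409 889365 3658515
2 69511 906263 2752252
3 52292 923482 1828770
4 34746 941028 887742
5 16867 887742 0

1. interest=⌊4547880·190/10000⌋=86409; principal=975774-86409=889365; balance=4547880-889365=3658515
2. interest=⌊3658515·190/10000⌋=69511; principal=975774-69511=906263; balance=3658515-906263=2752252
3. interest=⌊2752252·190/10000⌋=52292; principal=975774-52292=923482; balance=2752252-923482=1828770
4. interest=⌊1828770·190/10000⌋=34746; principal=975774-34746=941028; balance=1828770-941028=887742
5. interest=⌊887742·190/10000⌋=16867; principal=min(975774-16867,887742)=887742; balance=887742-887742=0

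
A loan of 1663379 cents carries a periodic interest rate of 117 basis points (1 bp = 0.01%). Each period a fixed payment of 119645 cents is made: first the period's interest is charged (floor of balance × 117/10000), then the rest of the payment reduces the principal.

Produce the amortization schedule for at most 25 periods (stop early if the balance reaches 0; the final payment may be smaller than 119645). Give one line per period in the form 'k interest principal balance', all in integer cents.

1 19461 100184 1563195
2 18289 101356 1461839
3 17103 102542 1359297
4 15903 103742 1255555
5 14689 104956 1150599
6 13462 106183 1044416
7 12219 107426 936990
8 10962 108683 828307
9 9691 109954 718353
10 8404 111241 607112
11 7103 112542 494570
12 5786 113859 380711
13 4454 115191 265520
14 3106 116539 148981
15 1743 117902 31079
16 363 31079 0

1. interest=⌊1663379·117/10000⌋=19461; principal=119645-19461=100184; balance=1663379-100184=1563195
2. interest=⌊1563195·117/10000⌋=18289; principal=119645-18289=101356; balance=1563195-101356=1461839
3. interest=⌊1461839·117/10000⌋=17103; principal=119645-17103=102542; balance=1461839-102542=1359297
4. interest=⌊1359297·117/10000⌋=15903; principal=119645-15903=103742; balance=1359297-103742=1255555
5. interest=⌊1255555·117/10000⌋=14689; principal=119645-14689=104956; balance=1255555-104956=1150599
6. interest=⌊1150599·117/10000⌋=13462; principal=119645-13462=106183; balance=1150599-106183=1044416
7. interest=⌊1044416·117/10000⌋=12219; principal=119645-12219=107426; balance=1044416-107426=936990
8. interest=⌊936990·117/10000⌋=10962; principal=119645-10962=108683; balance=936990-108683=828307
9. interest=⌊828307·117/10000⌋=9691; principal=119645-9691=109954; balance=828307-109954=718353
10. interest=⌊718353·117/10000⌋=8404; principal=119645-8404=111241; balance=718353-111241=607112
11. interest=⌊607112·117/10000⌋=7103; principal=119645-7103=112542; balance=607112-112542=494570
12. interest=⌊494570·117/10000⌋=5786; principal=119645-5786=113859; balance=494570-113859=380711
13. interest=⌊380711·117/10000⌋=4454; principal=119645-4454=115191; balance=380711-115191=265520
14. interest=⌊265520·117/10000⌋=3106; principal=119645-3106=116539; balance=265520-116539=148981
15. interest=⌊148981·117/10000⌋=1743; principal=119645-1743=117902; balance=148981-117902=31079
16. interest=⌊31079·117/10000⌋=363; principal=min(119645-363,31079)=31079; balance=31079-31079=0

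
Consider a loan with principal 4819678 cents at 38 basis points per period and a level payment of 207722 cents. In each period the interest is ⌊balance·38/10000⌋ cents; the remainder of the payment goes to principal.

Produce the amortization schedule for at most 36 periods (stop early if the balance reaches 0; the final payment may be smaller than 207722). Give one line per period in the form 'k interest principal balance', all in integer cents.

1 18314 189408 4630270
2 17595 190127 4440143
3 16872 190850 4249293
4 16147 191575 4057718
5 15419 192303 3865415
6 14688 193034 3672381
7 13955 193767 3478614
8 13218 194504 3284110
9 12479 195243 3088867
10 11737 195985 2892882
11 10992 196730 2696152
12 10245 197477 2498675
13 9494 198228 2300447
14 8741 198981 2101466
15 7985 199737 1901729
16 7226 200496 1701233
17 6464 201258 1499975
18 5699 202023 1297952
19 4932 202790 1095162
20 4161 203561 891601
21 3388 204334 687267
22 2611 205111 482156
23 1832 205890 276266
24 1049 206673 69593
25 264 69593 0

1. interest=⌊4819678·38/10000⌋=18314; principal=207722-18314=189408; balance=4819678-189408=4630270
2. interest=⌊4630270·38/10000⌋=17595; principal=207722-17595=190127; balance=4630270-190127=4440143
3. interest=⌊4440143·38/10000⌋=16872; principal=207722-16872=190850; balance=4440143-190850=4249293
4. interest=⌊4249293·38/10000⌋=16147; principal=207722-16147=191575; balance=4249293-191575=4057718
5. interest=⌊4057718·38/10000⌋=15419; principal=207722-15419=192303; balance=4057718-192303=3865415
6. interest=⌊3865415·38/10000⌋=14688; principal=207722-14688=193034; balance=3865415-193034=3672381
7. interest=⌊3672381·38/10000⌋=13955; principal=207722-13955=193767; balance=3672381-193767=3478614
8. interest=⌊3478614·38/10000⌋=13218; principal=207722-13218=194504; balance=3478614-194504=3284110
9. interest=⌊3284110·38/10000⌋=12479; principal=207722-12479=195243; balance=3284110-195243=3088867
10. interest=⌊3088867·38/10000⌋=11737; principal=207722-11737=195985; balance=3088867-195985=2892882
11. interest=⌊2892882·38/10000⌋=10992; principal=207722-10992=196730; balance=2892882-196730=2696152
12. interest=⌊2696152·38/10000⌋=10245; principal=207722-10245=197477; balance=2696152-197477=2498675
13. interest=⌊2498675·38/10000⌋=9494; principal=207722-9494=198228; balance=2498675-198228=2300447
14. interest=⌊2300447·38/10000⌋=8741; principal=207722-8741=198981; balance=2300447-198981=2101466
15. interest=⌊2101466·38/10000⌋=7985; principal=207722-7985=199737; balance=2101466-199737=1901729
16. interest=⌊1901729·38/10000⌋=7226; principal=207722-7226=200496; balance=1901729-200496=1701233
17. interest=⌊1701233·38/10000⌋=6464; principal=207722-6464=201258; balance=1701233-201258=1499975
18. interest=⌊1499975·38/10000⌋=5699; principal=207722-5699=202023; balance=1499975-202023=1297952
19. interest=⌊1297952·38/10000⌋=4932; principal=207722-4932=202790; balance=1297952-202790=1095162
20. interest=⌊1095162·38/10000⌋=4161; principal=207722-4161=203561; balance=1095162-203561=891601
21. interest=⌊891601·38/10000⌋=3388; principal=207722-3388=204334; balance=891601-204334=687267
22. interest=⌊687267·38/10000⌋=2611; principal=207722-2611=205111; balance=687267-205111=482156
23. interest=⌊482156·38/10000⌋=1832; principal=207722-1832=205890; balance=482156-205890=276266
24. interest=⌊276266·38/10000⌋=1049; principal=207722-1049=206673; balance=276266-206673=69593
25. interest=⌊69593·38/10000⌋=264; principal=min(207722-264,69593)=69593; balance=69593-69593=0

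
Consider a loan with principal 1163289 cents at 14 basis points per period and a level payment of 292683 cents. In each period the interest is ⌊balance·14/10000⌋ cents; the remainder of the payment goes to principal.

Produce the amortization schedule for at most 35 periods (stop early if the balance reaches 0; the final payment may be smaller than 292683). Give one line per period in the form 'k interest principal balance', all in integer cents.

1 1628 291055 872234
2 1221 291462 580772
3 813 291870 288902
4 404 288902 0

1. interest=⌊1163289·14/10000⌋=1628; principal=292683-1628=291055; balance=1163289-291055=872234
2. interest=⌊872234·14/10000⌋=1221; principal=292683-1221=291462; balance=872234-291462=580772
3. interest=⌊580772·14/10000⌋=813; principal=292683-813=291870; balance=580772-291870=288902
4. interest=⌊288902·14/10000⌋=404; principal=min(292683-404,288902)=288902; balance=288902-288902=0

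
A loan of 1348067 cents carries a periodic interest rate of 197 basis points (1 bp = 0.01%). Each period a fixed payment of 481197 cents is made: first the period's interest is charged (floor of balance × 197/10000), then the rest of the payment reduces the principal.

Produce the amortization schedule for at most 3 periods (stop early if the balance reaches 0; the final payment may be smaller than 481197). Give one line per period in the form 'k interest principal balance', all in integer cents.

1. interest=⌊1348067·197/10000⌋=26556; principal=481197-26556=454641; balance=1348067-454641=893426
2. interest=⌊893426·197/10000⌋=17600; principal=481197-17600=463597; balance=893426-463597=429829
3. interest=⌊429829·197/10000⌋=8467; principal=min(481197-8467,429829)=429829; balance=429829-429829=0

1 26556 454641 893426
2 17600 463597 429829
3 8467 429829 0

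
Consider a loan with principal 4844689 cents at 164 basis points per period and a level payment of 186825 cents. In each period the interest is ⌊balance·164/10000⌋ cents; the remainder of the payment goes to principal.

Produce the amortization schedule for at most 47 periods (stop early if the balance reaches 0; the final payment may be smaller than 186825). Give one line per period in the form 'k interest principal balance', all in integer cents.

1. interest=⌊4844689·164/10000⌋=79452; principal=186825-79452=107373; balance=4844689-107373=4737316
2. interest=⌊4737316·164/10000⌋=77691; principal=186825-77691=109134; balance=4737316-109134=4628182
3. interest=⌊4628182·164/10000⌋=75902; principal=186825-75902=110923; balance=4628182-110923=4517259
4. interest=⌊4517259·164/10000⌋=74083; principal=186825-74083=112742; balance=4517259-112742=4404517
5. interest=⌊4404517·164/10000⌋=72234; principal=186825-72234=114591; balance=4404517-114591=4289926
6. interest=⌊4289926·164/10000⌋=70354; principal=186825-70354=116471; balance=4289926-116471=4173455
7. interest=⌊4173455·164/10000⌋=68444; principal=186825-68444=118381; balance=4173455-118381=4055074
8. interest=⌊4055074·164/10000⌋=66503; principal=186825-66503=120322; balance=4055074-120322=3934752
9. interest=⌊3934752·164/10000⌋=64529; principal=186825-64529=122296; balance=3934752-122296=3812456
10. interest=⌊3812456·164/10000⌋=62524; principal=186825-62524=124301; balance=3812456-124301=3688155
11. interest=⌊3688155·164/10000⌋=60485; principal=186825-60485=126340; balance=3688155-126340=3561815
12. interest=⌊3561815·164/10000⌋=58413; principal=186825-58413=128412; balance=3561815-128412=3433403
13. interest=⌊3433403·164/10000⌋=56307; principal=186825-56307=130518; balance=3433403-130518=3302885
14. interest=⌊3302885·164/10000⌋=54167; principal=186825-54167=132658; balance=3302885-132658=3170227
15. interest=⌊3170227·164/10000⌋=51991; principal=186825-51991=134834; balance=3170227-134834=3035393
16. interest=⌊3035393·164/10000⌋=49780; principal=186825-49780=137045; balance=3035393-137045=2898348
17. interest=⌊2898348·164/10000⌋=47532; principal=186825-47532=139293; balance=2898348-139293=2759055
18. interest=⌊2759055·164/10000⌋=45248; principal=186825-45248=141577; balance=2759055-141577=2617478
19. interest=⌊2617478·164/10000⌋=42926; principal=186825-42926=143899; balance=2617478-143899=2473579
20. interest=⌊2473579·164/10000⌋=40566; principal=186825-40566=146259; balance=2473579-146259=2327320
21. interest=⌊2327320·164/10000⌋=38168; principal=186825-38168=148657; balance=2327320-148657=2178663
22. interest=⌊2178663·164/10000⌋=35730; principal=186825-35730=151095; balance=2178663-151095=2027568
23. interest=⌊2027568·164/10000⌋=33252; principal=186825-33252=153573; balance=2027568-153573=1873995
24. interest=⌊1873995·164/10000⌋=30733; principal=186825-30733=156092; balance=1873995-156092=1717903
25. interest=⌊1717903·164/10000⌋=28173; principal=186825-28173=158652; balance=1717903-158652=1559251
26. interest=⌊1559251·164/10000⌋=25571; principal=186825-25571=161254; balance=1559251-161254=1397997
27. interest=⌊1397997·164/10000⌋=22927; principal=186825-22927=163898; balance=1397997-163898=1234099
28. interest=⌊1234099·164/10000⌋=20239; principal=186825-20239=166586; balance=1234099-166586=1067513
29. interest=⌊1067513·164/10000⌋=17507; principal=186825-17507=169318; balance=1067513-169318=898195
30. interest=⌊898195·164/10000⌋=14730; principal=186825-14730=172095; balance=898195-172095=726100
31. interest=⌊726100·164/10000⌋=11908; principal=186825-11908=174917; balance=726100-174917=551183
32. interest=⌊551183·164/10000⌋=9039; principal=186825-9039=177786; balance=551183-177786=373397
33. interest=⌊373397·164/10000⌋=6123; principal=186825-6123=180702; balance=373397-180702=192695
34. interest=⌊192695·164/10000⌋=3160; principal=186825-3160=183665; balance=192695-183665=9030
35. interest=⌊9030·164/10000⌋=148; principal=min(186825-148,9030)=9030; balance=9030-9030=0

1 79452 107373 4737316
2 77691 109134 4628182
3 75902 110923 4517259
4 74083 112742 4404517
5 72234 114591 4289926
6 70354 116471 4173455
7 68444 118381 4055074
8 66503 120322 3934752
9 64529 122296 3812456
10 62524 124301 3688155
11 60485 126340 3561815
12 58413 128412 3433403
13 56307 130518 3302885
14 54167 132658 3170227
15 51991 134834 3035393
16 49780 137045 2898348
17 47532 139293 2759055
18 45248 141577 2617478
19 42926 143899 2473579
20 40566 146259 2327320
21 38168 148657 2178663
22 35730 151095 2027568
23 33252 153573 1873995
24 30733 156092 1717903
25 28173 158652 1559251
26 25571 161254 1397997
27 22927 163898 1234099
28 20239 166586 1067513
29 17507 169318 898195
30 14730 172095 726100
31 11908 174917 551183
32 9039 177786 373397
33 6123 180702 192695
34 3160 183665 9030
35 148 9030 0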